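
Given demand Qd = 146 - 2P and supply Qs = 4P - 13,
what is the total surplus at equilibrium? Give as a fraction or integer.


Find equilibrium: 146 - 2P = 4P - 13
146 + 13 = 6P
P* = 159/6 = 53/2
Q* = 4*53/2 - 13 = 93
Inverse demand: P = 73 - Q/2, so P_max = 73
Inverse supply: P = 13/4 + Q/4, so P_min = 13/4
CS = (1/2) * 93 * (73 - 53/2) = 8649/4
PS = (1/2) * 93 * (53/2 - 13/4) = 8649/8
TS = CS + PS = 8649/4 + 8649/8 = 25947/8

25947/8


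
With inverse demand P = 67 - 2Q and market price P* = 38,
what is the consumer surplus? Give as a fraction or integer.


Maximum willingness to pay (at Q=0): P_max = 67
Quantity demanded at P* = 38:
Q* = (67 - 38)/2 = 29/2
CS = (1/2) * Q* * (P_max - P*)
CS = (1/2) * 29/2 * (67 - 38)
CS = (1/2) * 29/2 * 29 = 841/4

841/4


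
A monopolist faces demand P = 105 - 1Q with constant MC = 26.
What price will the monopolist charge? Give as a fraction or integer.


MR = 105 - 2Q
Set MR = MC: 105 - 2Q = 26
Q* = 79/2
Substitute into demand:
P* = 105 - 1*79/2 = 131/2

131/2


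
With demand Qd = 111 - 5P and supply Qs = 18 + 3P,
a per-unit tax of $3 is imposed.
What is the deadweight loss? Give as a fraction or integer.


Pre-tax equilibrium quantity: Q* = 423/8
Post-tax equilibrium quantity: Q_tax = 189/4
Reduction in quantity: Q* - Q_tax = 45/8
DWL = (1/2) * tax * (Q* - Q_tax)
DWL = (1/2) * 3 * 45/8 = 135/16

135/16


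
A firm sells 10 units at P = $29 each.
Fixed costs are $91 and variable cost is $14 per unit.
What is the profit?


Total Revenue = P * Q = 29 * 10 = $290
Total Cost = FC + VC*Q = 91 + 14*10 = $231
Profit = TR - TC = 290 - 231 = $59

$59


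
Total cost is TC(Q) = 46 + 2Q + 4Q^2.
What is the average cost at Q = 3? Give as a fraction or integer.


TC(3) = 46 + 2*3 + 4*3^2
TC(3) = 46 + 6 + 36 = 88
AC = TC/Q = 88/3 = 88/3

88/3


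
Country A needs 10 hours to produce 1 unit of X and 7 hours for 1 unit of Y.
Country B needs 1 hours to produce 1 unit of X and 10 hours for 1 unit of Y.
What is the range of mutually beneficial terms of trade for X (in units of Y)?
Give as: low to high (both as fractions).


Opportunity cost of X for Country A = hours_X / hours_Y = 10/7 = 10/7 units of Y
Opportunity cost of X for Country B = hours_X / hours_Y = 1/10 = 1/10 units of Y
Terms of trade must be between the two opportunity costs.
Range: 1/10 to 10/7

1/10 to 10/7


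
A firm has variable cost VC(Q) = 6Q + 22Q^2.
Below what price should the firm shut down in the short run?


AVC(Q) = VC(Q)/Q = 6 + 22Q
AVC is increasing in Q, so minimum AVC is at Q -> 0+.
Min AVC = 6
The firm should shut down if P < 6.

6


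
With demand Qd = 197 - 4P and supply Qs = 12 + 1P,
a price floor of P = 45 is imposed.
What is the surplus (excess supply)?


At P = 45:
Qd = 197 - 4*45 = 17
Qs = 12 + 1*45 = 57
Surplus = Qs - Qd = 57 - 17 = 40

40


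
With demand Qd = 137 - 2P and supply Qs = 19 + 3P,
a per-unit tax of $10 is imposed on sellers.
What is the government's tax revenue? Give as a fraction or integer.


With tax on sellers, new supply: Qs' = 19 + 3(P - 10)
= 3P - 11
New equilibrium quantity:
Q_new = 389/5
Tax revenue = tax * Q_new = 10 * 389/5 = 778

778


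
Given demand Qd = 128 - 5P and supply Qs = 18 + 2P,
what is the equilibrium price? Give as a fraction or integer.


At equilibrium, Qd = Qs.
128 - 5P = 18 + 2P
128 - 18 = 5P + 2P
110 = 7P
P* = 110/7 = 110/7

110/7


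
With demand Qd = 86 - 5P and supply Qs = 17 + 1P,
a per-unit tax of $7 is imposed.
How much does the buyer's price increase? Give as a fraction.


With a per-unit tax, the buyer's price increase depends on relative slopes.
Supply slope: d = 1, Demand slope: b = 5
Buyer's price increase = d * tax / (b + d)
= 1 * 7 / (5 + 1)
= 7 / 6 = 7/6

7/6


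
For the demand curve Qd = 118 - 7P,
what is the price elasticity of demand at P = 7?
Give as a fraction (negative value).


dQ/dP = -7
At P = 7: Q = 118 - 7*7 = 69
E = (dQ/dP)(P/Q) = (-7)(7/69) = -49/69

-49/69


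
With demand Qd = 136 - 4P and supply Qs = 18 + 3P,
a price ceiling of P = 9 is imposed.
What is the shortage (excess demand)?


At P = 9:
Qd = 136 - 4*9 = 100
Qs = 18 + 3*9 = 45
Shortage = Qd - Qs = 100 - 45 = 55

55


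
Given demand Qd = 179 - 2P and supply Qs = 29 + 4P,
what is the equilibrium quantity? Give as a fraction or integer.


First find equilibrium price:
179 - 2P = 29 + 4P
P* = 150/6 = 25
Then substitute into demand:
Q* = 179 - 2 * 25 = 129

129


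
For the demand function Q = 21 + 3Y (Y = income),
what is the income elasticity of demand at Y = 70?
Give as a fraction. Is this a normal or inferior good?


dQ/dY = 3
At Y = 70: Q = 21 + 3*70 = 231
Ey = (dQ/dY)(Y/Q) = 3 * 70 / 231 = 10/11
Since Ey > 0, this is a normal good.

10/11 (normal good)


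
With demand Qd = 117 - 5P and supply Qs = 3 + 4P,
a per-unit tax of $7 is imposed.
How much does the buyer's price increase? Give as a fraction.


With a per-unit tax, the buyer's price increase depends on relative slopes.
Supply slope: d = 4, Demand slope: b = 5
Buyer's price increase = d * tax / (b + d)
= 4 * 7 / (5 + 4)
= 28 / 9 = 28/9

28/9


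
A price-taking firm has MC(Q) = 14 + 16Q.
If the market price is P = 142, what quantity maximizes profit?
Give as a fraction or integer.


In perfect competition, profit is maximized where P = MC.
142 = 14 + 16Q
128 = 16Q
Q* = 128/16 = 8

8


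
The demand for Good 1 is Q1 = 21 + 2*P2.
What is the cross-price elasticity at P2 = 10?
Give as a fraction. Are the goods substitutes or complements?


dQ1/dP2 = 2
At P2 = 10: Q1 = 21 + 2*10 = 41
Exy = (dQ1/dP2)(P2/Q1) = 2 * 10 / 41 = 20/41
Since Exy > 0, the goods are substitutes.

20/41 (substitutes)


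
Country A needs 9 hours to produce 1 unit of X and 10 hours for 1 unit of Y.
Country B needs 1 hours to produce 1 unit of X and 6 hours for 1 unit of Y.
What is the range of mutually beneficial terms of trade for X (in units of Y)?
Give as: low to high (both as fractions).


Opportunity cost of X for Country A = hours_X / hours_Y = 9/10 = 9/10 units of Y
Opportunity cost of X for Country B = hours_X / hours_Y = 1/6 = 1/6 units of Y
Terms of trade must be between the two opportunity costs.
Range: 1/6 to 9/10

1/6 to 9/10


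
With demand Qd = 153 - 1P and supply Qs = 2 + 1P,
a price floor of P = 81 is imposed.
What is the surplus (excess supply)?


At P = 81:
Qd = 153 - 1*81 = 72
Qs = 2 + 1*81 = 83
Surplus = Qs - Qd = 83 - 72 = 11

11


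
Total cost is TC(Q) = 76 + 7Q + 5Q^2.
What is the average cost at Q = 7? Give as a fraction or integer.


TC(7) = 76 + 7*7 + 5*7^2
TC(7) = 76 + 49 + 245 = 370
AC = TC/Q = 370/7 = 370/7

370/7


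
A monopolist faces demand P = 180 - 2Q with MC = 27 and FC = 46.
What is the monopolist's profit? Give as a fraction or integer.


MR = MC: 180 - 4Q = 27
Q* = 153/4
P* = 180 - 2*153/4 = 207/2
Profit = (P* - MC)*Q* - FC
= (207/2 - 27)*153/4 - 46
= 153/2*153/4 - 46
= 23409/8 - 46 = 23041/8

23041/8


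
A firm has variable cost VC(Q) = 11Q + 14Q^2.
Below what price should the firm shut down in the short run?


AVC(Q) = VC(Q)/Q = 11 + 14Q
AVC is increasing in Q, so minimum AVC is at Q -> 0+.
Min AVC = 11
The firm should shut down if P < 11.

11


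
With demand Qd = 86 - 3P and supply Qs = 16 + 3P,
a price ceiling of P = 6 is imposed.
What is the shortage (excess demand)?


At P = 6:
Qd = 86 - 3*6 = 68
Qs = 16 + 3*6 = 34
Shortage = Qd - Qs = 68 - 34 = 34

34


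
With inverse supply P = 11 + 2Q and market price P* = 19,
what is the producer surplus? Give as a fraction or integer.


Minimum supply price (at Q=0): P_min = 11
Quantity supplied at P* = 19:
Q* = (19 - 11)/2 = 4
PS = (1/2) * Q* * (P* - P_min)
PS = (1/2) * 4 * (19 - 11)
PS = (1/2) * 4 * 8 = 16

16


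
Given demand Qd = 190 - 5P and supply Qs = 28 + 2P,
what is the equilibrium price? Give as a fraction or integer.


At equilibrium, Qd = Qs.
190 - 5P = 28 + 2P
190 - 28 = 5P + 2P
162 = 7P
P* = 162/7 = 162/7

162/7


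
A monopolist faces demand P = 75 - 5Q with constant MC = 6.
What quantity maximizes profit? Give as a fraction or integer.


TR = P*Q = (75 - 5Q)Q = 75Q - 5Q^2
MR = dTR/dQ = 75 - 10Q
Set MR = MC:
75 - 10Q = 6
69 = 10Q
Q* = 69/10 = 69/10

69/10


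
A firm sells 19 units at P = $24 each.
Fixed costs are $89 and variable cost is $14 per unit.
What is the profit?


Total Revenue = P * Q = 24 * 19 = $456
Total Cost = FC + VC*Q = 89 + 14*19 = $355
Profit = TR - TC = 456 - 355 = $101

$101


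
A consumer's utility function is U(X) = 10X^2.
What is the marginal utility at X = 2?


MU = dU/dX = 10*2*X^(2-1)
MU = 20*X^1
At X = 2:
MU = 20 * 2^1
MU = 20 * 2 = 40

40


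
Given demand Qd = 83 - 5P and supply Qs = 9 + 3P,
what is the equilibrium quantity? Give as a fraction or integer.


First find equilibrium price:
83 - 5P = 9 + 3P
P* = 74/8 = 37/4
Then substitute into demand:
Q* = 83 - 5 * 37/4 = 147/4

147/4


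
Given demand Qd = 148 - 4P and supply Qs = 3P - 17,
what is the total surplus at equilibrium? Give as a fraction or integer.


Find equilibrium: 148 - 4P = 3P - 17
148 + 17 = 7P
P* = 165/7 = 165/7
Q* = 3*165/7 - 17 = 376/7
Inverse demand: P = 37 - Q/4, so P_max = 37
Inverse supply: P = 17/3 + Q/3, so P_min = 17/3
CS = (1/2) * 376/7 * (37 - 165/7) = 17672/49
PS = (1/2) * 376/7 * (165/7 - 17/3) = 70688/147
TS = CS + PS = 17672/49 + 70688/147 = 17672/21

17672/21


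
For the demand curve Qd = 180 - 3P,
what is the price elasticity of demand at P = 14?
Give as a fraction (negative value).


dQ/dP = -3
At P = 14: Q = 180 - 3*14 = 138
E = (dQ/dP)(P/Q) = (-3)(14/138) = -7/23

-7/23


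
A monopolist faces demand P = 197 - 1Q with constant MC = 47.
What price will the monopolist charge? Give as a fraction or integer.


MR = 197 - 2Q
Set MR = MC: 197 - 2Q = 47
Q* = 75
Substitute into demand:
P* = 197 - 1*75 = 122

122


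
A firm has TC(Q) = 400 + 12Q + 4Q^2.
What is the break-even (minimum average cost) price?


AC(Q) = 400/Q + 12 + 4Q
To minimize: dAC/dQ = -400/Q^2 + 4 = 0
Q^2 = 400/4 = 100
Q* = 10
Min AC = 400/10 + 12 + 4*10
Min AC = 40 + 12 + 40 = 92

92


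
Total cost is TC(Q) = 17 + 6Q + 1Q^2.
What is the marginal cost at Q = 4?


MC = dTC/dQ = 6 + 2*1*Q
At Q = 4:
MC = 6 + 2*4
MC = 6 + 8 = 14

14


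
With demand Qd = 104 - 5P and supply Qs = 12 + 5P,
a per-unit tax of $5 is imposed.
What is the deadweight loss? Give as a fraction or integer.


Pre-tax equilibrium quantity: Q* = 58
Post-tax equilibrium quantity: Q_tax = 91/2
Reduction in quantity: Q* - Q_tax = 25/2
DWL = (1/2) * tax * (Q* - Q_tax)
DWL = (1/2) * 5 * 25/2 = 125/4

125/4


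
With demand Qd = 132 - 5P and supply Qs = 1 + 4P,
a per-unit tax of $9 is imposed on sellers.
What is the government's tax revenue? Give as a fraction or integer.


With tax on sellers, new supply: Qs' = 1 + 4(P - 9)
= 4P - 35
New equilibrium quantity:
Q_new = 353/9
Tax revenue = tax * Q_new = 9 * 353/9 = 353

353


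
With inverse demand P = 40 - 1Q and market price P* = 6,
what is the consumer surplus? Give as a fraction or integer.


Maximum willingness to pay (at Q=0): P_max = 40
Quantity demanded at P* = 6:
Q* = (40 - 6)/1 = 34
CS = (1/2) * Q* * (P_max - P*)
CS = (1/2) * 34 * (40 - 6)
CS = (1/2) * 34 * 34 = 578

578


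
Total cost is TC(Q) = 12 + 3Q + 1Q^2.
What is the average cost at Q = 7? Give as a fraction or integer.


TC(7) = 12 + 3*7 + 1*7^2
TC(7) = 12 + 21 + 49 = 82
AC = TC/Q = 82/7 = 82/7

82/7


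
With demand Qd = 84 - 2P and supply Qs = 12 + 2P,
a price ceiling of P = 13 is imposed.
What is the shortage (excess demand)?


At P = 13:
Qd = 84 - 2*13 = 58
Qs = 12 + 2*13 = 38
Shortage = Qd - Qs = 58 - 38 = 20

20


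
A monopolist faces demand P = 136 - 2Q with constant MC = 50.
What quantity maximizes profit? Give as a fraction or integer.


TR = P*Q = (136 - 2Q)Q = 136Q - 2Q^2
MR = dTR/dQ = 136 - 4Q
Set MR = MC:
136 - 4Q = 50
86 = 4Q
Q* = 86/4 = 43/2

43/2


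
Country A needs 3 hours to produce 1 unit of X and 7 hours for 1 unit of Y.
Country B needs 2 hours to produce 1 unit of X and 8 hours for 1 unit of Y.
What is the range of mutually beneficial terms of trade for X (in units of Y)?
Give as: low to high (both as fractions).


Opportunity cost of X for Country A = hours_X / hours_Y = 3/7 = 3/7 units of Y
Opportunity cost of X for Country B = hours_X / hours_Y = 2/8 = 1/4 units of Y
Terms of trade must be between the two opportunity costs.
Range: 1/4 to 3/7

1/4 to 3/7


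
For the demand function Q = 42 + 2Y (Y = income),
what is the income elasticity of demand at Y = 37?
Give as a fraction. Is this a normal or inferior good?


dQ/dY = 2
At Y = 37: Q = 42 + 2*37 = 116
Ey = (dQ/dY)(Y/Q) = 2 * 37 / 116 = 37/58
Since Ey > 0, this is a normal good.

37/58 (normal good)


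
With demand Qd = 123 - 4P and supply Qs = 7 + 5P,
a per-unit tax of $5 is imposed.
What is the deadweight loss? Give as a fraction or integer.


Pre-tax equilibrium quantity: Q* = 643/9
Post-tax equilibrium quantity: Q_tax = 181/3
Reduction in quantity: Q* - Q_tax = 100/9
DWL = (1/2) * tax * (Q* - Q_tax)
DWL = (1/2) * 5 * 100/9 = 250/9

250/9


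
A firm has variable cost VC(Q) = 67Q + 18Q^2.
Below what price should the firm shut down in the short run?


AVC(Q) = VC(Q)/Q = 67 + 18Q
AVC is increasing in Q, so minimum AVC is at Q -> 0+.
Min AVC = 67
The firm should shut down if P < 67.

67


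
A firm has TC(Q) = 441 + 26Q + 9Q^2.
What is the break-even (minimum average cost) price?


AC(Q) = 441/Q + 26 + 9Q
To minimize: dAC/dQ = -441/Q^2 + 9 = 0
Q^2 = 441/9 = 49
Q* = 7
Min AC = 441/7 + 26 + 9*7
Min AC = 63 + 26 + 63 = 152

152


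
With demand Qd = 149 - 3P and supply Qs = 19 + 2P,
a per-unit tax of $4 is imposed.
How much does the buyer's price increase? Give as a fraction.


With a per-unit tax, the buyer's price increase depends on relative slopes.
Supply slope: d = 2, Demand slope: b = 3
Buyer's price increase = d * tax / (b + d)
= 2 * 4 / (3 + 2)
= 8 / 5 = 8/5

8/5


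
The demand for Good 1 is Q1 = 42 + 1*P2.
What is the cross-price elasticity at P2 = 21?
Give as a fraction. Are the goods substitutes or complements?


dQ1/dP2 = 1
At P2 = 21: Q1 = 42 + 1*21 = 63
Exy = (dQ1/dP2)(P2/Q1) = 1 * 21 / 63 = 1/3
Since Exy > 0, the goods are substitutes.

1/3 (substitutes)


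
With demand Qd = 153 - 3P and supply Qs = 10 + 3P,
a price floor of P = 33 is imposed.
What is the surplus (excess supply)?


At P = 33:
Qd = 153 - 3*33 = 54
Qs = 10 + 3*33 = 109
Surplus = Qs - Qd = 109 - 54 = 55

55


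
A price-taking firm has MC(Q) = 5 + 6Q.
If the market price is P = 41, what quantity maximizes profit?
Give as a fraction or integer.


In perfect competition, profit is maximized where P = MC.
41 = 5 + 6Q
36 = 6Q
Q* = 36/6 = 6

6


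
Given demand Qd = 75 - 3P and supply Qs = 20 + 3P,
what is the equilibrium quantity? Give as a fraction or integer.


First find equilibrium price:
75 - 3P = 20 + 3P
P* = 55/6 = 55/6
Then substitute into demand:
Q* = 75 - 3 * 55/6 = 95/2

95/2


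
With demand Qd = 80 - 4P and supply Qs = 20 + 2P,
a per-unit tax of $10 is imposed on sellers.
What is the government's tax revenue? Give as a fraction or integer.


With tax on sellers, new supply: Qs' = 20 + 2(P - 10)
= 0 + 2P
New equilibrium quantity:
Q_new = 80/3
Tax revenue = tax * Q_new = 10 * 80/3 = 800/3

800/3


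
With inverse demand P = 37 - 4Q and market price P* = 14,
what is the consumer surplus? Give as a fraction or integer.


Maximum willingness to pay (at Q=0): P_max = 37
Quantity demanded at P* = 14:
Q* = (37 - 14)/4 = 23/4
CS = (1/2) * Q* * (P_max - P*)
CS = (1/2) * 23/4 * (37 - 14)
CS = (1/2) * 23/4 * 23 = 529/8

529/8


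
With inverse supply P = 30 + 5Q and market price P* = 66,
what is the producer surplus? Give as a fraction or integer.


Minimum supply price (at Q=0): P_min = 30
Quantity supplied at P* = 66:
Q* = (66 - 30)/5 = 36/5
PS = (1/2) * Q* * (P* - P_min)
PS = (1/2) * 36/5 * (66 - 30)
PS = (1/2) * 36/5 * 36 = 648/5

648/5


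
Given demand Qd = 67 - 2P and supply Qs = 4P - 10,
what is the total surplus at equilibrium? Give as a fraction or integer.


Find equilibrium: 67 - 2P = 4P - 10
67 + 10 = 6P
P* = 77/6 = 77/6
Q* = 4*77/6 - 10 = 124/3
Inverse demand: P = 67/2 - Q/2, so P_max = 67/2
Inverse supply: P = 5/2 + Q/4, so P_min = 5/2
CS = (1/2) * 124/3 * (67/2 - 77/6) = 3844/9
PS = (1/2) * 124/3 * (77/6 - 5/2) = 1922/9
TS = CS + PS = 3844/9 + 1922/9 = 1922/3

1922/3


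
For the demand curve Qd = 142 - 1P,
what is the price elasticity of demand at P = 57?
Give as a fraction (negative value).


dQ/dP = -1
At P = 57: Q = 142 - 1*57 = 85
E = (dQ/dP)(P/Q) = (-1)(57/85) = -57/85

-57/85


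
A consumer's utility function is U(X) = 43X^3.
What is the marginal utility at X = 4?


MU = dU/dX = 43*3*X^(3-1)
MU = 129*X^2
At X = 4:
MU = 129 * 4^2
MU = 129 * 16 = 2064

2064


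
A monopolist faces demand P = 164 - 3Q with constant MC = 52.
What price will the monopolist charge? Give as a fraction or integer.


MR = 164 - 6Q
Set MR = MC: 164 - 6Q = 52
Q* = 56/3
Substitute into demand:
P* = 164 - 3*56/3 = 108

108


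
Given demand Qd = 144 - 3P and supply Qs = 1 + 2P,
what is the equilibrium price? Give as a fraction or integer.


At equilibrium, Qd = Qs.
144 - 3P = 1 + 2P
144 - 1 = 3P + 2P
143 = 5P
P* = 143/5 = 143/5

143/5


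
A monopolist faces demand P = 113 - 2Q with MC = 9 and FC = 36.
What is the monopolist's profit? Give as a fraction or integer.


MR = MC: 113 - 4Q = 9
Q* = 26
P* = 113 - 2*26 = 61
Profit = (P* - MC)*Q* - FC
= (61 - 9)*26 - 36
= 52*26 - 36
= 1352 - 36 = 1316

1316


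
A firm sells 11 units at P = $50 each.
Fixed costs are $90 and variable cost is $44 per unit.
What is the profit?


Total Revenue = P * Q = 50 * 11 = $550
Total Cost = FC + VC*Q = 90 + 44*11 = $574
Profit = TR - TC = 550 - 574 = $-24

$-24


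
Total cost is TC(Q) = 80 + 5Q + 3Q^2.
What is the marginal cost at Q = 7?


MC = dTC/dQ = 5 + 2*3*Q
At Q = 7:
MC = 5 + 6*7
MC = 5 + 42 = 47

47


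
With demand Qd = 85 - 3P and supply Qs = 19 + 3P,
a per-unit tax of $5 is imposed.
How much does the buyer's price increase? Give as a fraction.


With a per-unit tax, the buyer's price increase depends on relative slopes.
Supply slope: d = 3, Demand slope: b = 3
Buyer's price increase = d * tax / (b + d)
= 3 * 5 / (3 + 3)
= 15 / 6 = 5/2

5/2


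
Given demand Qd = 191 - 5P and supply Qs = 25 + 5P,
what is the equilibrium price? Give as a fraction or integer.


At equilibrium, Qd = Qs.
191 - 5P = 25 + 5P
191 - 25 = 5P + 5P
166 = 10P
P* = 166/10 = 83/5

83/5


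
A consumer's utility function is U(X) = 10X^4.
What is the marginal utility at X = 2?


MU = dU/dX = 10*4*X^(4-1)
MU = 40*X^3
At X = 2:
MU = 40 * 2^3
MU = 40 * 8 = 320

320


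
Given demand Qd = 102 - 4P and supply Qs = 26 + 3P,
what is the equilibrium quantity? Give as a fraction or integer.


First find equilibrium price:
102 - 4P = 26 + 3P
P* = 76/7 = 76/7
Then substitute into demand:
Q* = 102 - 4 * 76/7 = 410/7

410/7


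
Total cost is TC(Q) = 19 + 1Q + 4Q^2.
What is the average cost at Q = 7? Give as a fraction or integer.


TC(7) = 19 + 1*7 + 4*7^2
TC(7) = 19 + 7 + 196 = 222
AC = TC/Q = 222/7 = 222/7

222/7


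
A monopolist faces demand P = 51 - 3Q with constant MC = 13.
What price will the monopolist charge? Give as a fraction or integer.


MR = 51 - 6Q
Set MR = MC: 51 - 6Q = 13
Q* = 19/3
Substitute into demand:
P* = 51 - 3*19/3 = 32

32


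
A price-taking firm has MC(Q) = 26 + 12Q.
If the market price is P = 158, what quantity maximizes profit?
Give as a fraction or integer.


In perfect competition, profit is maximized where P = MC.
158 = 26 + 12Q
132 = 12Q
Q* = 132/12 = 11

11


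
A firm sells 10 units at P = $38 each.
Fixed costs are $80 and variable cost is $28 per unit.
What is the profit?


Total Revenue = P * Q = 38 * 10 = $380
Total Cost = FC + VC*Q = 80 + 28*10 = $360
Profit = TR - TC = 380 - 360 = $20

$20


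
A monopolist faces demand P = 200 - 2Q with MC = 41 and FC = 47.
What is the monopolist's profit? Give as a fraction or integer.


MR = MC: 200 - 4Q = 41
Q* = 159/4
P* = 200 - 2*159/4 = 241/2
Profit = (P* - MC)*Q* - FC
= (241/2 - 41)*159/4 - 47
= 159/2*159/4 - 47
= 25281/8 - 47 = 24905/8

24905/8


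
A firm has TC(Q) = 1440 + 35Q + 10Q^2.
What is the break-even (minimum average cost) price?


AC(Q) = 1440/Q + 35 + 10Q
To minimize: dAC/dQ = -1440/Q^2 + 10 = 0
Q^2 = 1440/10 = 144
Q* = 12
Min AC = 1440/12 + 35 + 10*12
Min AC = 120 + 35 + 120 = 275

275


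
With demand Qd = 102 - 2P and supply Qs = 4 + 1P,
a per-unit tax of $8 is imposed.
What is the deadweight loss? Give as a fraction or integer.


Pre-tax equilibrium quantity: Q* = 110/3
Post-tax equilibrium quantity: Q_tax = 94/3
Reduction in quantity: Q* - Q_tax = 16/3
DWL = (1/2) * tax * (Q* - Q_tax)
DWL = (1/2) * 8 * 16/3 = 64/3

64/3


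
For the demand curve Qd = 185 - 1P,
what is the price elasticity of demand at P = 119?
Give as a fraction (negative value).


dQ/dP = -1
At P = 119: Q = 185 - 1*119 = 66
E = (dQ/dP)(P/Q) = (-1)(119/66) = -119/66

-119/66


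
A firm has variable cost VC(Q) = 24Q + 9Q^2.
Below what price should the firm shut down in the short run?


AVC(Q) = VC(Q)/Q = 24 + 9Q
AVC is increasing in Q, so minimum AVC is at Q -> 0+.
Min AVC = 24
The firm should shut down if P < 24.

24


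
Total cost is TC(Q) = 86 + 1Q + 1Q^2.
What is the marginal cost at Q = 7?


MC = dTC/dQ = 1 + 2*1*Q
At Q = 7:
MC = 1 + 2*7
MC = 1 + 14 = 15

15


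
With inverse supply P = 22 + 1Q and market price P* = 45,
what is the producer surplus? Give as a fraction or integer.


Minimum supply price (at Q=0): P_min = 22
Quantity supplied at P* = 45:
Q* = (45 - 22)/1 = 23
PS = (1/2) * Q* * (P* - P_min)
PS = (1/2) * 23 * (45 - 22)
PS = (1/2) * 23 * 23 = 529/2

529/2


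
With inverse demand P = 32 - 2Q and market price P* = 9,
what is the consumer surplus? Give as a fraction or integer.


Maximum willingness to pay (at Q=0): P_max = 32
Quantity demanded at P* = 9:
Q* = (32 - 9)/2 = 23/2
CS = (1/2) * Q* * (P_max - P*)
CS = (1/2) * 23/2 * (32 - 9)
CS = (1/2) * 23/2 * 23 = 529/4

529/4


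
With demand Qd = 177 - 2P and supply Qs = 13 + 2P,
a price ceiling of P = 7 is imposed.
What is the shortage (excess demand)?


At P = 7:
Qd = 177 - 2*7 = 163
Qs = 13 + 2*7 = 27
Shortage = Qd - Qs = 163 - 27 = 136

136


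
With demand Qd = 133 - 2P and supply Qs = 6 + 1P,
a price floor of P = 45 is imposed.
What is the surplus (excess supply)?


At P = 45:
Qd = 133 - 2*45 = 43
Qs = 6 + 1*45 = 51
Surplus = Qs - Qd = 51 - 43 = 8

8


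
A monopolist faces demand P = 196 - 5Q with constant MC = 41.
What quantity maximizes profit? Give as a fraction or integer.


TR = P*Q = (196 - 5Q)Q = 196Q - 5Q^2
MR = dTR/dQ = 196 - 10Q
Set MR = MC:
196 - 10Q = 41
155 = 10Q
Q* = 155/10 = 31/2

31/2


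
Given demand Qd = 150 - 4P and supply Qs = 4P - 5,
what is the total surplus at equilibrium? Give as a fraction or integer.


Find equilibrium: 150 - 4P = 4P - 5
150 + 5 = 8P
P* = 155/8 = 155/8
Q* = 4*155/8 - 5 = 145/2
Inverse demand: P = 75/2 - Q/4, so P_max = 75/2
Inverse supply: P = 5/4 + Q/4, so P_min = 5/4
CS = (1/2) * 145/2 * (75/2 - 155/8) = 21025/32
PS = (1/2) * 145/2 * (155/8 - 5/4) = 21025/32
TS = CS + PS = 21025/32 + 21025/32 = 21025/16

21025/16


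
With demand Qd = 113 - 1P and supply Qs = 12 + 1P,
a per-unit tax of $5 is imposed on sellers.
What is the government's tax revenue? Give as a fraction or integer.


With tax on sellers, new supply: Qs' = 12 + 1(P - 5)
= 7 + 1P
New equilibrium quantity:
Q_new = 60
Tax revenue = tax * Q_new = 5 * 60 = 300

300


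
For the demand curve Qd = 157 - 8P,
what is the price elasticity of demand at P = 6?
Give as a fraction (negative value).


dQ/dP = -8
At P = 6: Q = 157 - 8*6 = 109
E = (dQ/dP)(P/Q) = (-8)(6/109) = -48/109

-48/109


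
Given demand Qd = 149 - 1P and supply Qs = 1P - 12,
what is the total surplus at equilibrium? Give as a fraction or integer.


Find equilibrium: 149 - 1P = 1P - 12
149 + 12 = 2P
P* = 161/2 = 161/2
Q* = 1*161/2 - 12 = 137/2
Inverse demand: P = 149 - Q/1, so P_max = 149
Inverse supply: P = 12 + Q/1, so P_min = 12
CS = (1/2) * 137/2 * (149 - 161/2) = 18769/8
PS = (1/2) * 137/2 * (161/2 - 12) = 18769/8
TS = CS + PS = 18769/8 + 18769/8 = 18769/4

18769/4


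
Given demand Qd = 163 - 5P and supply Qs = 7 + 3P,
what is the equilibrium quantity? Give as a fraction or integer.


First find equilibrium price:
163 - 5P = 7 + 3P
P* = 156/8 = 39/2
Then substitute into demand:
Q* = 163 - 5 * 39/2 = 131/2

131/2


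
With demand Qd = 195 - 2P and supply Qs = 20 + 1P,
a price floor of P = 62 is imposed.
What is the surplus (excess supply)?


At P = 62:
Qd = 195 - 2*62 = 71
Qs = 20 + 1*62 = 82
Surplus = Qs - Qd = 82 - 71 = 11

11


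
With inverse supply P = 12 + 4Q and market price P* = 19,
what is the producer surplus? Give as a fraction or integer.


Minimum supply price (at Q=0): P_min = 12
Quantity supplied at P* = 19:
Q* = (19 - 12)/4 = 7/4
PS = (1/2) * Q* * (P* - P_min)
PS = (1/2) * 7/4 * (19 - 12)
PS = (1/2) * 7/4 * 7 = 49/8

49/8


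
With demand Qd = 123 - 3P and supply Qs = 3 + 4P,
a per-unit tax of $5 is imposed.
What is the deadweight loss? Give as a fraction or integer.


Pre-tax equilibrium quantity: Q* = 501/7
Post-tax equilibrium quantity: Q_tax = 63
Reduction in quantity: Q* - Q_tax = 60/7
DWL = (1/2) * tax * (Q* - Q_tax)
DWL = (1/2) * 5 * 60/7 = 150/7

150/7


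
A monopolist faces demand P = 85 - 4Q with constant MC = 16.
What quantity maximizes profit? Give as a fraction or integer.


TR = P*Q = (85 - 4Q)Q = 85Q - 4Q^2
MR = dTR/dQ = 85 - 8Q
Set MR = MC:
85 - 8Q = 16
69 = 8Q
Q* = 69/8 = 69/8

69/8


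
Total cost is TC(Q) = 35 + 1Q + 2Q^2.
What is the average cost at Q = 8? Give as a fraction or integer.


TC(8) = 35 + 1*8 + 2*8^2
TC(8) = 35 + 8 + 128 = 171
AC = TC/Q = 171/8 = 171/8

171/8


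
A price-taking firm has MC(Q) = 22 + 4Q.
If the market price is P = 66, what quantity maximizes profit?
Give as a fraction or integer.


In perfect competition, profit is maximized where P = MC.
66 = 22 + 4Q
44 = 4Q
Q* = 44/4 = 11

11


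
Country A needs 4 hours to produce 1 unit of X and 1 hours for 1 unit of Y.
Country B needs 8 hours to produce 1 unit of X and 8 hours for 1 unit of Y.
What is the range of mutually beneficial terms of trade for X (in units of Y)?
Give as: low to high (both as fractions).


Opportunity cost of X for Country A = hours_X / hours_Y = 4/1 = 4 units of Y
Opportunity cost of X for Country B = hours_X / hours_Y = 8/8 = 1 units of Y
Terms of trade must be between the two opportunity costs.
Range: 1 to 4

1 to 4


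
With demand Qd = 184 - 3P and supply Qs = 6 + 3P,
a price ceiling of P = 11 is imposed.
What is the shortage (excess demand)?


At P = 11:
Qd = 184 - 3*11 = 151
Qs = 6 + 3*11 = 39
Shortage = Qd - Qs = 151 - 39 = 112

112


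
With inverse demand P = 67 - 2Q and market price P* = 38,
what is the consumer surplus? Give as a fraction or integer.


Maximum willingness to pay (at Q=0): P_max = 67
Quantity demanded at P* = 38:
Q* = (67 - 38)/2 = 29/2
CS = (1/2) * Q* * (P_max - P*)
CS = (1/2) * 29/2 * (67 - 38)
CS = (1/2) * 29/2 * 29 = 841/4

841/4


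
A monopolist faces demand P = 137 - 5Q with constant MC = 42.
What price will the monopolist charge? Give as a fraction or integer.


MR = 137 - 10Q
Set MR = MC: 137 - 10Q = 42
Q* = 19/2
Substitute into demand:
P* = 137 - 5*19/2 = 179/2

179/2


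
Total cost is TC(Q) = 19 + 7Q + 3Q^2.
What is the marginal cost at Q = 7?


MC = dTC/dQ = 7 + 2*3*Q
At Q = 7:
MC = 7 + 6*7
MC = 7 + 42 = 49

49


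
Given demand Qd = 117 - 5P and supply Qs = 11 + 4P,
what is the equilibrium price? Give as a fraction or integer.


At equilibrium, Qd = Qs.
117 - 5P = 11 + 4P
117 - 11 = 5P + 4P
106 = 9P
P* = 106/9 = 106/9

106/9


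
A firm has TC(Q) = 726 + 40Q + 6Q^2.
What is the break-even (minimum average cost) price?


AC(Q) = 726/Q + 40 + 6Q
To minimize: dAC/dQ = -726/Q^2 + 6 = 0
Q^2 = 726/6 = 121
Q* = 11
Min AC = 726/11 + 40 + 6*11
Min AC = 66 + 40 + 66 = 172

172


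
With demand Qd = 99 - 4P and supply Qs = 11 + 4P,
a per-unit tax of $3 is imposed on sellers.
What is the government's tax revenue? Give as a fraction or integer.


With tax on sellers, new supply: Qs' = 11 + 4(P - 3)
= 4P - 1
New equilibrium quantity:
Q_new = 49
Tax revenue = tax * Q_new = 3 * 49 = 147

147


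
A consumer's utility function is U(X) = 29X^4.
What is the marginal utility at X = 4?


MU = dU/dX = 29*4*X^(4-1)
MU = 116*X^3
At X = 4:
MU = 116 * 4^3
MU = 116 * 64 = 7424

7424


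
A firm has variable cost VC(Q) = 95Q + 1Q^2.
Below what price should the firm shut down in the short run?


AVC(Q) = VC(Q)/Q = 95 + 1Q
AVC is increasing in Q, so minimum AVC is at Q -> 0+.
Min AVC = 95
The firm should shut down if P < 95.

95


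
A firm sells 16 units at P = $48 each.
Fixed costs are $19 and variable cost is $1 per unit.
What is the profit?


Total Revenue = P * Q = 48 * 16 = $768
Total Cost = FC + VC*Q = 19 + 1*16 = $35
Profit = TR - TC = 768 - 35 = $733

$733


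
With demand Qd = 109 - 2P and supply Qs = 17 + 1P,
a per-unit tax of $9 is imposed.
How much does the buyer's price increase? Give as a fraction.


With a per-unit tax, the buyer's price increase depends on relative slopes.
Supply slope: d = 1, Demand slope: b = 2
Buyer's price increase = d * tax / (b + d)
= 1 * 9 / (2 + 1)
= 9 / 3 = 3

3


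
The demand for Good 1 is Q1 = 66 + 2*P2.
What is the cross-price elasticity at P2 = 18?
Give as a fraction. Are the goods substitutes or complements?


dQ1/dP2 = 2
At P2 = 18: Q1 = 66 + 2*18 = 102
Exy = (dQ1/dP2)(P2/Q1) = 2 * 18 / 102 = 6/17
Since Exy > 0, the goods are substitutes.

6/17 (substitutes)


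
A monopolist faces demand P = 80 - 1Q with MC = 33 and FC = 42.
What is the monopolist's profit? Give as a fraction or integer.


MR = MC: 80 - 2Q = 33
Q* = 47/2
P* = 80 - 1*47/2 = 113/2
Profit = (P* - MC)*Q* - FC
= (113/2 - 33)*47/2 - 42
= 47/2*47/2 - 42
= 2209/4 - 42 = 2041/4

2041/4


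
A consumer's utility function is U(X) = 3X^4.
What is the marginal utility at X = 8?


MU = dU/dX = 3*4*X^(4-1)
MU = 12*X^3
At X = 8:
MU = 12 * 8^3
MU = 12 * 512 = 6144

6144


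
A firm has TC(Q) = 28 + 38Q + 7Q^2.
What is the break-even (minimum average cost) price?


AC(Q) = 28/Q + 38 + 7Q
To minimize: dAC/dQ = -28/Q^2 + 7 = 0
Q^2 = 28/7 = 4
Q* = 2
Min AC = 28/2 + 38 + 7*2
Min AC = 14 + 38 + 14 = 66

66


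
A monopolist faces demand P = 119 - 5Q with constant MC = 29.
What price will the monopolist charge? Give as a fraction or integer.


MR = 119 - 10Q
Set MR = MC: 119 - 10Q = 29
Q* = 9
Substitute into demand:
P* = 119 - 5*9 = 74

74


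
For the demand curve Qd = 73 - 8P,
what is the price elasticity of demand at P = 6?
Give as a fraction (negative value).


dQ/dP = -8
At P = 6: Q = 73 - 8*6 = 25
E = (dQ/dP)(P/Q) = (-8)(6/25) = -48/25

-48/25


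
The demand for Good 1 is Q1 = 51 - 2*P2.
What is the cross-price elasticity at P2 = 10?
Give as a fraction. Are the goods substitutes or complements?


dQ1/dP2 = -2
At P2 = 10: Q1 = 51 - 2*10 = 31
Exy = (dQ1/dP2)(P2/Q1) = -2 * 10 / 31 = -20/31
Since Exy < 0, the goods are complements.

-20/31 (complements)


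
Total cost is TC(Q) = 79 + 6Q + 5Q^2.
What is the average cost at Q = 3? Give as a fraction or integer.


TC(3) = 79 + 6*3 + 5*3^2
TC(3) = 79 + 18 + 45 = 142
AC = TC/Q = 142/3 = 142/3

142/3


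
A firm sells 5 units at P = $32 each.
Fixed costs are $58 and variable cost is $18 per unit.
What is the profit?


Total Revenue = P * Q = 32 * 5 = $160
Total Cost = FC + VC*Q = 58 + 18*5 = $148
Profit = TR - TC = 160 - 148 = $12

$12


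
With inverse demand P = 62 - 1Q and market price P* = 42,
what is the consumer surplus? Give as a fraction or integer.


Maximum willingness to pay (at Q=0): P_max = 62
Quantity demanded at P* = 42:
Q* = (62 - 42)/1 = 20
CS = (1/2) * Q* * (P_max - P*)
CS = (1/2) * 20 * (62 - 42)
CS = (1/2) * 20 * 20 = 200

200


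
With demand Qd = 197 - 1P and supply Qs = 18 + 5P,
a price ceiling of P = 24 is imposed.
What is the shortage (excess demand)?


At P = 24:
Qd = 197 - 1*24 = 173
Qs = 18 + 5*24 = 138
Shortage = Qd - Qs = 173 - 138 = 35

35


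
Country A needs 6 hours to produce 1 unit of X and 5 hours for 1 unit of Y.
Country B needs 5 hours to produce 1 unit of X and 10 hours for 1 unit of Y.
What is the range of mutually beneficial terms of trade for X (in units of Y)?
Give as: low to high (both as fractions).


Opportunity cost of X for Country A = hours_X / hours_Y = 6/5 = 6/5 units of Y
Opportunity cost of X for Country B = hours_X / hours_Y = 5/10 = 1/2 units of Y
Terms of trade must be between the two opportunity costs.
Range: 1/2 to 6/5

1/2 to 6/5


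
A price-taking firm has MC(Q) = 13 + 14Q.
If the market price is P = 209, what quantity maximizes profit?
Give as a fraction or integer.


In perfect competition, profit is maximized where P = MC.
209 = 13 + 14Q
196 = 14Q
Q* = 196/14 = 14

14


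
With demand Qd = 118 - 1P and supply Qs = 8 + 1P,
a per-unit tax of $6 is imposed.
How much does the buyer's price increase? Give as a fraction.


With a per-unit tax, the buyer's price increase depends on relative slopes.
Supply slope: d = 1, Demand slope: b = 1
Buyer's price increase = d * tax / (b + d)
= 1 * 6 / (1 + 1)
= 6 / 2 = 3

3


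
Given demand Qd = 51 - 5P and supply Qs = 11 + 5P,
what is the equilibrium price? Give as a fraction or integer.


At equilibrium, Qd = Qs.
51 - 5P = 11 + 5P
51 - 11 = 5P + 5P
40 = 10P
P* = 40/10 = 4

4


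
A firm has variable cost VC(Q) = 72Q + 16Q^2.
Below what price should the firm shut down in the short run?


AVC(Q) = VC(Q)/Q = 72 + 16Q
AVC is increasing in Q, so minimum AVC is at Q -> 0+.
Min AVC = 72
The firm should shut down if P < 72.

72


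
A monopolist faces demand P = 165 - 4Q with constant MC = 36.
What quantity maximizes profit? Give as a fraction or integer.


TR = P*Q = (165 - 4Q)Q = 165Q - 4Q^2
MR = dTR/dQ = 165 - 8Q
Set MR = MC:
165 - 8Q = 36
129 = 8Q
Q* = 129/8 = 129/8

129/8


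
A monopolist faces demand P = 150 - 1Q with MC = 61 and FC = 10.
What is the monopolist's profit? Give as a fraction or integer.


MR = MC: 150 - 2Q = 61
Q* = 89/2
P* = 150 - 1*89/2 = 211/2
Profit = (P* - MC)*Q* - FC
= (211/2 - 61)*89/2 - 10
= 89/2*89/2 - 10
= 7921/4 - 10 = 7881/4

7881/4


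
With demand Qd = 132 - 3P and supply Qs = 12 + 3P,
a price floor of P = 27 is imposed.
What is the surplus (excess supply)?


At P = 27:
Qd = 132 - 3*27 = 51
Qs = 12 + 3*27 = 93
Surplus = Qs - Qd = 93 - 51 = 42

42


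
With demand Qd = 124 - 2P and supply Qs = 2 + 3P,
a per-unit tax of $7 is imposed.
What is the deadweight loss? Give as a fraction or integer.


Pre-tax equilibrium quantity: Q* = 376/5
Post-tax equilibrium quantity: Q_tax = 334/5
Reduction in quantity: Q* - Q_tax = 42/5
DWL = (1/2) * tax * (Q* - Q_tax)
DWL = (1/2) * 7 * 42/5 = 147/5

147/5


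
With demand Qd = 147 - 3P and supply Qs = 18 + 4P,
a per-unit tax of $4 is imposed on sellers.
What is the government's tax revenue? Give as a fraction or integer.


With tax on sellers, new supply: Qs' = 18 + 4(P - 4)
= 2 + 4P
New equilibrium quantity:
Q_new = 594/7
Tax revenue = tax * Q_new = 4 * 594/7 = 2376/7

2376/7


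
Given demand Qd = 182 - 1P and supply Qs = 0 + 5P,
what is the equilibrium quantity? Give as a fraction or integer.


First find equilibrium price:
182 - 1P = 0 + 5P
P* = 182/6 = 91/3
Then substitute into demand:
Q* = 182 - 1 * 91/3 = 455/3

455/3


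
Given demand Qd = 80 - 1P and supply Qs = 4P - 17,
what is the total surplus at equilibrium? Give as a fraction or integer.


Find equilibrium: 80 - 1P = 4P - 17
80 + 17 = 5P
P* = 97/5 = 97/5
Q* = 4*97/5 - 17 = 303/5
Inverse demand: P = 80 - Q/1, so P_max = 80
Inverse supply: P = 17/4 + Q/4, so P_min = 17/4
CS = (1/2) * 303/5 * (80 - 97/5) = 91809/50
PS = (1/2) * 303/5 * (97/5 - 17/4) = 91809/200
TS = CS + PS = 91809/50 + 91809/200 = 91809/40

91809/40


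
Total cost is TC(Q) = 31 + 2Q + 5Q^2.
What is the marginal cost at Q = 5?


MC = dTC/dQ = 2 + 2*5*Q
At Q = 5:
MC = 2 + 10*5
MC = 2 + 50 = 52

52


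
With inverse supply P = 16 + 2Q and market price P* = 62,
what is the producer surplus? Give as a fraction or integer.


Minimum supply price (at Q=0): P_min = 16
Quantity supplied at P* = 62:
Q* = (62 - 16)/2 = 23
PS = (1/2) * Q* * (P* - P_min)
PS = (1/2) * 23 * (62 - 16)
PS = (1/2) * 23 * 46 = 529

529


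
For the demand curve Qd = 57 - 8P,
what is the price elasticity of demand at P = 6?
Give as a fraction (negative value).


dQ/dP = -8
At P = 6: Q = 57 - 8*6 = 9
E = (dQ/dP)(P/Q) = (-8)(6/9) = -16/3

-16/3


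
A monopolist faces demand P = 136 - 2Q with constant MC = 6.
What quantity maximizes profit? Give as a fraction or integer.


TR = P*Q = (136 - 2Q)Q = 136Q - 2Q^2
MR = dTR/dQ = 136 - 4Q
Set MR = MC:
136 - 4Q = 6
130 = 4Q
Q* = 130/4 = 65/2

65/2


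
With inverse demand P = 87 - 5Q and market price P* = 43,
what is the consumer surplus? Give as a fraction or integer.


Maximum willingness to pay (at Q=0): P_max = 87
Quantity demanded at P* = 43:
Q* = (87 - 43)/5 = 44/5
CS = (1/2) * Q* * (P_max - P*)
CS = (1/2) * 44/5 * (87 - 43)
CS = (1/2) * 44/5 * 44 = 968/5

968/5


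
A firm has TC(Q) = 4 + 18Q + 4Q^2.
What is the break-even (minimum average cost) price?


AC(Q) = 4/Q + 18 + 4Q
To minimize: dAC/dQ = -4/Q^2 + 4 = 0
Q^2 = 4/4 = 1
Q* = 1
Min AC = 4/1 + 18 + 4*1
Min AC = 4 + 18 + 4 = 26

26


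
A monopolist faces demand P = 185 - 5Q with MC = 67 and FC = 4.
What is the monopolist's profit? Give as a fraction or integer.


MR = MC: 185 - 10Q = 67
Q* = 59/5
P* = 185 - 5*59/5 = 126
Profit = (P* - MC)*Q* - FC
= (126 - 67)*59/5 - 4
= 59*59/5 - 4
= 3481/5 - 4 = 3461/5

3461/5


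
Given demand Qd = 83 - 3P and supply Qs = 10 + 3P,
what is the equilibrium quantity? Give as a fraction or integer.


First find equilibrium price:
83 - 3P = 10 + 3P
P* = 73/6 = 73/6
Then substitute into demand:
Q* = 83 - 3 * 73/6 = 93/2

93/2


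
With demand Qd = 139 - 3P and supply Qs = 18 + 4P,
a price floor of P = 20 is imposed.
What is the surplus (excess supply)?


At P = 20:
Qd = 139 - 3*20 = 79
Qs = 18 + 4*20 = 98
Surplus = Qs - Qd = 98 - 79 = 19

19


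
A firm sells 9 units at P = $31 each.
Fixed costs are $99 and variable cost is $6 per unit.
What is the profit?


Total Revenue = P * Q = 31 * 9 = $279
Total Cost = FC + VC*Q = 99 + 6*9 = $153
Profit = TR - TC = 279 - 153 = $126

$126


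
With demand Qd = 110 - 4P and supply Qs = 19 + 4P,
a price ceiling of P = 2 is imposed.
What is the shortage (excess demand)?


At P = 2:
Qd = 110 - 4*2 = 102
Qs = 19 + 4*2 = 27
Shortage = Qd - Qs = 102 - 27 = 75

75


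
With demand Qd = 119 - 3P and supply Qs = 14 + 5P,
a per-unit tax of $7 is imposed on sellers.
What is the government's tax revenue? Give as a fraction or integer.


With tax on sellers, new supply: Qs' = 14 + 5(P - 7)
= 5P - 21
New equilibrium quantity:
Q_new = 133/2
Tax revenue = tax * Q_new = 7 * 133/2 = 931/2

931/2


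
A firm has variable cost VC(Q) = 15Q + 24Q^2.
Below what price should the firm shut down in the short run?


AVC(Q) = VC(Q)/Q = 15 + 24Q
AVC is increasing in Q, so minimum AVC is at Q -> 0+.
Min AVC = 15
The firm should shut down if P < 15.

15


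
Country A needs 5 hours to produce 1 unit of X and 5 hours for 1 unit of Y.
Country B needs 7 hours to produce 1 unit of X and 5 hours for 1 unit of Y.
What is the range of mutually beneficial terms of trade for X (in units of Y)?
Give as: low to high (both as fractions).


Opportunity cost of X for Country A = hours_X / hours_Y = 5/5 = 1 units of Y
Opportunity cost of X for Country B = hours_X / hours_Y = 7/5 = 7/5 units of Y
Terms of trade must be between the two opportunity costs.
Range: 1 to 7/5

1 to 7/5
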